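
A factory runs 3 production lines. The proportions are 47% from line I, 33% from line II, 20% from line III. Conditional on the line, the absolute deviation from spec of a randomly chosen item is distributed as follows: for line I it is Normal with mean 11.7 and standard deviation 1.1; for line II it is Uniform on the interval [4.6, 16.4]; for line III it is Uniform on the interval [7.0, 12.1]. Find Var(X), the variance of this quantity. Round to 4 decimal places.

Per component, I: μ=11.7, E[X²]=138.1; II: μ=10.5, E[X²]=121.853; III: μ=9.55, E[X²]=93.37.
E[X] = 0.47·11.7 + 0.33·10.5 + 0.2·9.55 = 10.874.
E[X²] = 0.47·138.1 + 0.33·121.853 + 0.2·93.37 = 123.793.
Var(X) = E[X²] − (E[X])² = 123.793 − 118.244 = 5.54872.

5.5487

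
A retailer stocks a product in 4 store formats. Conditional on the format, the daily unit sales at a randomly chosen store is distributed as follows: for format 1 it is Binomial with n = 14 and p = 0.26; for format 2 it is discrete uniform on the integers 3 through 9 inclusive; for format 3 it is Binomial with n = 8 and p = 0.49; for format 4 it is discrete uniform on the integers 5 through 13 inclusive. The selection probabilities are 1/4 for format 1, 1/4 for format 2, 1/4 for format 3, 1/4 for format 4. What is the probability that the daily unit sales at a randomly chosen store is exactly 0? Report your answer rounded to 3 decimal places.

Conditional on each format, P(X = 0): 1: 0.0147654; 2: 0; 3: 0.00457679; 4: 0.
By total probability, P(X = 0) = 0.25·0.0147654 + 0.25·0 + 0.25·0.00457679 + 0.25·0 = 0.00483554.

0.005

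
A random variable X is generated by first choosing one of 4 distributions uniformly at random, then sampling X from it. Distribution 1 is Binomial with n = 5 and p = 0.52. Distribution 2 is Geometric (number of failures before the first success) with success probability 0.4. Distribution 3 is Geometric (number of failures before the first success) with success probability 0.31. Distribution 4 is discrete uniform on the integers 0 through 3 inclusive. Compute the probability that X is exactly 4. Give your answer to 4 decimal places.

0.0744

Conditional on each component, P(X = 4): 1: 0.175479; 2: 0.05184; 3: 0.0702681; 4: 0.
By total probability, P(X = 4) = 0.25·0.175479 + 0.25·0.05184 + 0.25·0.0702681 + 0.25·0 = 0.0743967.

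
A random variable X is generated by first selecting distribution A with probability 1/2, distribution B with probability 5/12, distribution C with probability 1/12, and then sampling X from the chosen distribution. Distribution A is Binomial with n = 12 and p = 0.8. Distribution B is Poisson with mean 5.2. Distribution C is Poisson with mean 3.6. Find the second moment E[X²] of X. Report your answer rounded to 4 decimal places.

61.8533

For each component E[X²] = Var + (mean)², giving A: 94.08; B: 32.24; C: 16.56.
Overall E[X²] = 0.5·94.08 + 0.416667·32.24 + 0.0833333·16.56 = 61.8533.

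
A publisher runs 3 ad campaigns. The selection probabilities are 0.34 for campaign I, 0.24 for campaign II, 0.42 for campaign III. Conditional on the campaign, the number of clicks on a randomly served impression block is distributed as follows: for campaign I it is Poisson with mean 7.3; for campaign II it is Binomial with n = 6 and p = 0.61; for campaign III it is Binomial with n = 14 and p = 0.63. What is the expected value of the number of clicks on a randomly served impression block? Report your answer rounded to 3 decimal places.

7.065

Component means — I: 7.3; II: 3.66; III: 8.82.
E[X] = 0.34·7.3 + 0.24·3.66 + 0.42·8.82 = 7.0648.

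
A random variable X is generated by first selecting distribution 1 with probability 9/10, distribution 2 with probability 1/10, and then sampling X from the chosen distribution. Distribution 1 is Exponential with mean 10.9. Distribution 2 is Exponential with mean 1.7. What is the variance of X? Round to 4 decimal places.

114.8356

Per component, 1: μ=10.9, E[X²]=237.62; 2: μ=1.7, E[X²]=5.78.
E[X] = 0.9·10.9 + 0.1·1.7 = 9.98.
E[X²] = 0.9·237.62 + 0.1·5.78 = 214.436.
Var(X) = E[X²] − (E[X])² = 214.436 − 99.6004 = 114.836.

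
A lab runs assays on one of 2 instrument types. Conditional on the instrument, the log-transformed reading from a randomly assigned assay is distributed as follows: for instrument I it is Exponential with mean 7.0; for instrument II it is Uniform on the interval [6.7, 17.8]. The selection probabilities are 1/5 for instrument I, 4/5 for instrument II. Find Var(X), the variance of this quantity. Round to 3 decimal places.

Per component, I: μ=7, E[X²]=98; II: μ=12.25, E[X²]=160.33.
E[X] = 0.2·7 + 0.8·12.25 = 11.2.
E[X²] = 0.2·98 + 0.8·160.33 = 147.864.
Var(X) = E[X²] − (E[X])² = 147.864 − 125.44 = 22.424.

22.424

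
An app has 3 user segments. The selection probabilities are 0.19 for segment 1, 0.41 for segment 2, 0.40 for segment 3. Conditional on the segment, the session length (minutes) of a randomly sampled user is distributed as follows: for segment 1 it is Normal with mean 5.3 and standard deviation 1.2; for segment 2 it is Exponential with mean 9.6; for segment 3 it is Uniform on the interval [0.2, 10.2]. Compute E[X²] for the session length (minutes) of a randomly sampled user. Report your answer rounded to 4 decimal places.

95.3312

For each component E[X²] = Var + (mean)², giving 1: 29.53; 2: 184.32; 3: 35.3733.
Overall E[X²] = 0.19·29.53 + 0.41·184.32 + 0.4·35.3733 = 95.3312.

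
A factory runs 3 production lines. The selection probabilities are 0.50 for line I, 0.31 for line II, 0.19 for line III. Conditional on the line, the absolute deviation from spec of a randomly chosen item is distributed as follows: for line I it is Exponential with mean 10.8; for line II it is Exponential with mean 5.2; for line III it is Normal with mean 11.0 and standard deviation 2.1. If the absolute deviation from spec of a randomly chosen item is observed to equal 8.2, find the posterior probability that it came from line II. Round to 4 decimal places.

0.2523

Likelihoods f(8.2 | ·): I: 0.0433345; II: 0.0397327; III: 0.0781.
Posterior ∝ prior × likelihood. Numerator for II: 0.31·0.0397327 = 0.0123171.
Normalizing constant: 0.5·0.0433345 + 0.31·0.0397327 + 0.19·0.0781 = 0.0488234.
P(II | observation) = 0.0123171 / 0.0488234 = 0.252279.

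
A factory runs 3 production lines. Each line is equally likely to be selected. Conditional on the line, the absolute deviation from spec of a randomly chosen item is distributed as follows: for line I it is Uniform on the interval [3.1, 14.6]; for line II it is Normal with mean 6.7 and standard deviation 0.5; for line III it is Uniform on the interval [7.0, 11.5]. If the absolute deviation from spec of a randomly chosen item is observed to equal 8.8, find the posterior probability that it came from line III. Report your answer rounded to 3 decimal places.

Likelihoods f(8.8 | ·): I: 0.0869565; II: 0.000117886; III: 0.222222.
Posterior ∝ prior × likelihood. Numerator for III: 0.333333·0.222222 = 0.0740741.
Normalizing constant: 0.333333·0.0869565 + 0.333333·0.000117886 + 0.333333·0.222222 = 0.103099.
P(III | observation) = 0.0740741 / 0.103099 = 0.718476.

0.718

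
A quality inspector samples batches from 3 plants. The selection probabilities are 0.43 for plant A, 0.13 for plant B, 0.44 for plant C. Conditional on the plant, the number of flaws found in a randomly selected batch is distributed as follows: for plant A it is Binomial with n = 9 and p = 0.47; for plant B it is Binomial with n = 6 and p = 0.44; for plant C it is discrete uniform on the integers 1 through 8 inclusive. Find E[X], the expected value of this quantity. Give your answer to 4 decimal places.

4.1421

Component means — A: 4.23; B: 2.64; C: 4.5.
E[X] = 0.43·4.23 + 0.13·2.64 + 0.44·4.5 = 4.1421.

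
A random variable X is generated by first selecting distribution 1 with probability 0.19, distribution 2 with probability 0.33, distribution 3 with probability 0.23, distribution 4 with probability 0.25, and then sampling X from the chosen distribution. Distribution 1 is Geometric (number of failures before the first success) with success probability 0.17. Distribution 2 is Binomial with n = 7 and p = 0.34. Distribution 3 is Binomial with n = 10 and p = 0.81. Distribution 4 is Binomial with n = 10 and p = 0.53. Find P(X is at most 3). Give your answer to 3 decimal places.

0.401

Conditional on each component, P(X ≤ 3): 1: 0.525417; 2: 0.816308; 3: 0.000622866; 4: 0.127065.
By total probability, P(X ≤ 3) = 0.19·0.525417 + 0.33·0.816308 + 0.23·0.000622866 + 0.25·0.127065 = 0.401121.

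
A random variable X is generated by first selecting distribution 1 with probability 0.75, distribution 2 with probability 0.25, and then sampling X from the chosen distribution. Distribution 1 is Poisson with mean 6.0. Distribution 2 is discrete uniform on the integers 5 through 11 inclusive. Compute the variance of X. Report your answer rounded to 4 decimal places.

6.2500

Per component, 1: μ=6, E[X²]=42; 2: μ=8, E[X²]=68.
E[X] = 0.75·6 + 0.25·8 = 6.5.
E[X²] = 0.75·42 + 0.25·68 = 48.5.
Var(X) = E[X²] − (E[X])² = 48.5 − 42.25 = 6.25.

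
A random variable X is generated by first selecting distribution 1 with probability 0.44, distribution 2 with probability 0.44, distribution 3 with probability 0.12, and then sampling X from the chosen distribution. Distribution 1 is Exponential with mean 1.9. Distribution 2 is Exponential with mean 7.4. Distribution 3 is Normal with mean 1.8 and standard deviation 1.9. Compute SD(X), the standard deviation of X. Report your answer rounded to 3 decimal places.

Per component, 1: μ=1.9, E[X²]=7.22; 2: μ=7.4, E[X²]=109.52; 3: μ=1.8, E[X²]=6.85.
E[X] = 0.44·1.9 + 0.44·7.4 + 0.12·1.8 = 4.308.
E[X²] = 0.44·7.22 + 0.44·109.52 + 0.12·6.85 = 52.1876.
Var(X) = E[X²] − (E[X])² = 52.1876 − 18.5589 = 33.6287.
SD(X) = √33.6287 = 5.79903.

5.799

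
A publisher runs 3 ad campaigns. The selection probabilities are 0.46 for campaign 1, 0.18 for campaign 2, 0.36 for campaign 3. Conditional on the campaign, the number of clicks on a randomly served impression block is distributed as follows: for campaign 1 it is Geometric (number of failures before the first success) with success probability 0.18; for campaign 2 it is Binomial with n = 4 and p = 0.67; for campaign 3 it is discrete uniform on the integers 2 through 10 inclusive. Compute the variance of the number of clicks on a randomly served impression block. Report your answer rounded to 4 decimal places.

Per component, 1: μ=4.55556, E[X²]=46.0617; 2: μ=2.68, E[X²]=8.0668; 3: μ=6, E[X²]=42.6667.
E[X] = 0.46·4.55556 + 0.18·2.68 + 0.36·6 = 4.73796.
E[X²] = 0.46·46.0617 + 0.18·8.0668 + 0.36·42.6667 = 38.0004.
Var(X) = E[X²] − (E[X])² = 38.0004 − 22.4482 = 15.5522.

15.5522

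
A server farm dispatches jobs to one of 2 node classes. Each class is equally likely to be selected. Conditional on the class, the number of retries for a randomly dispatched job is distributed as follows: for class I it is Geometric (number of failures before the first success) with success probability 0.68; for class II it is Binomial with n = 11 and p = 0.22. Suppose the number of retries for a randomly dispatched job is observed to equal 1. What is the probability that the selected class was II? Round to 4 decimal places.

0.4811

Likelihoods P(X=1 | ·): I: 0.2176; II: 0.201726.
Posterior ∝ prior × likelihood. Numerator for II: 0.5·0.201726 = 0.100863.
Normalizing constant: 0.5·0.2176 + 0.5·0.201726 = 0.209663.
P(II | observation) = 0.100863 / 0.209663 = 0.481072.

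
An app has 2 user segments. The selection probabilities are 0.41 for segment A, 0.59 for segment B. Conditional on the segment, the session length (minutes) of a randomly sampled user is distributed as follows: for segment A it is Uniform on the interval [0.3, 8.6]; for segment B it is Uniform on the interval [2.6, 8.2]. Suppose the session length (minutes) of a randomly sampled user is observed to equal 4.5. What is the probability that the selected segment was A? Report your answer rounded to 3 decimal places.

0.319

Likelihoods f(4.5 | ·): A: 0.120482; B: 0.178571.
Posterior ∝ prior × likelihood. Numerator for A: 0.41·0.120482 = 0.0493976.
Normalizing constant: 0.41·0.120482 + 0.59·0.178571 = 0.154755.
P(A | observation) = 0.0493976 / 0.154755 = 0.319199.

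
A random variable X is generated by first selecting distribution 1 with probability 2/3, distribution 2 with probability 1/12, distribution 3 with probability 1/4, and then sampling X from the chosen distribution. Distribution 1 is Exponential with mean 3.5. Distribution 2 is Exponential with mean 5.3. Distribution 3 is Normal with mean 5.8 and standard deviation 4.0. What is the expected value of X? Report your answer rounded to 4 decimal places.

Component means — 1: 3.5; 2: 5.3; 3: 5.8.
E[X] = 0.666667·3.5 + 0.0833333·5.3 + 0.25·5.8 = 4.225.

4.2250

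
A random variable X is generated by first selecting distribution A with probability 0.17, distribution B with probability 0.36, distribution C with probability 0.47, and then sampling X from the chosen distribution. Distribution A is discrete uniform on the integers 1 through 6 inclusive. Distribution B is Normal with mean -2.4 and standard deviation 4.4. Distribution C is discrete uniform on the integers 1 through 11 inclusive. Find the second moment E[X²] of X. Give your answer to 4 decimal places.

33.2415

For each component E[X²] = Var + (mean)², giving A: 15.1667; B: 25.12; C: 46.
Overall E[X²] = 0.17·15.1667 + 0.36·25.12 + 0.47·46 = 33.2415.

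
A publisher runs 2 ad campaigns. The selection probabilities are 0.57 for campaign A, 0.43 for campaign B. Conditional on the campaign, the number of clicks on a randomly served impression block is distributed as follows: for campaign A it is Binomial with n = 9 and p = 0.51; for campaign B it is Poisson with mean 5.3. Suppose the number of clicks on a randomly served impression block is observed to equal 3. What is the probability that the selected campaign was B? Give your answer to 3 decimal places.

0.377

Likelihoods P(X=3 | ·): A: 0.154229; B: 0.123856.
Posterior ∝ prior × likelihood. Numerator for B: 0.43·0.123856 = 0.0532579.
Normalizing constant: 0.57·0.154229 + 0.43·0.123856 = 0.141168.
P(B | observation) = 0.0532579 / 0.141168 = 0.377265.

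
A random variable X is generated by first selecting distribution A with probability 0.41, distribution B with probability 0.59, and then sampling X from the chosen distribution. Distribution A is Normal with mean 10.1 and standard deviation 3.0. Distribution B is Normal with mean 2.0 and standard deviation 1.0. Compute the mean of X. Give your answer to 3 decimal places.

5.321

Component means — A: 10.1; B: 2.
E[X] = 0.41·10.1 + 0.59·2 = 5.321.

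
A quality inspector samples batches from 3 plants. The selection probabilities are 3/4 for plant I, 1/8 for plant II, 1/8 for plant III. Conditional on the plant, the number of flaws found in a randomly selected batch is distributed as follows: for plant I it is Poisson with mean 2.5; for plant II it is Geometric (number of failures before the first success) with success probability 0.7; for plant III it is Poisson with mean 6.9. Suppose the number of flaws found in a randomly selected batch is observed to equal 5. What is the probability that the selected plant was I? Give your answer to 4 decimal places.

Likelihoods P(X=5 | ·): I: 0.0668009; II: 0.001701; III: 0.131351.
Posterior ∝ prior × likelihood. Numerator for I: 0.75·0.0668009 = 0.0501007.
Normalizing constant: 0.75·0.0668009 + 0.125·0.001701 + 0.125·0.131351 = 0.0667322.
P(I | observation) = 0.0501007 / 0.0667322 = 0.750773.

0.7508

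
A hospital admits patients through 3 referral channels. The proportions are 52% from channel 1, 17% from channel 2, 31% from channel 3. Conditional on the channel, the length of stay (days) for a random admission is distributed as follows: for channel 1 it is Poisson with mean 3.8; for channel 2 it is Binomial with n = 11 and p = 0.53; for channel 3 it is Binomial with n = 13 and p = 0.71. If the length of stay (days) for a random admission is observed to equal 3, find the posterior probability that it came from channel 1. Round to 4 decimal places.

0.9135

Likelihoods P(X=3 | ·): 1: 0.204588; 2: 0.0584917; 3: 0.000430647.
Posterior ∝ prior × likelihood. Numerator for 1: 0.52·0.204588 = 0.106386.
Normalizing constant: 0.52·0.204588 + 0.17·0.0584917 + 0.31·0.000430647 = 0.116463.
P(1 | observation) = 0.106386 / 0.116463 = 0.913474.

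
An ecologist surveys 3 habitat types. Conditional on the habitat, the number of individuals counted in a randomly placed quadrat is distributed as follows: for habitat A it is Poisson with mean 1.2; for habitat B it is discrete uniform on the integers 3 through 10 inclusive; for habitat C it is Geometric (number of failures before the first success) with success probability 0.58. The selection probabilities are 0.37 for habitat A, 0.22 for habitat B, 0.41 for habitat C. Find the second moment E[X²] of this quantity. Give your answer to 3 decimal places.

12.154

For each component E[X²] = Var + (mean)², giving A: 2.64; B: 47.5; C: 1.77289.
Overall E[X²] = 0.37·2.64 + 0.22·47.5 + 0.41·1.77289 = 12.1537.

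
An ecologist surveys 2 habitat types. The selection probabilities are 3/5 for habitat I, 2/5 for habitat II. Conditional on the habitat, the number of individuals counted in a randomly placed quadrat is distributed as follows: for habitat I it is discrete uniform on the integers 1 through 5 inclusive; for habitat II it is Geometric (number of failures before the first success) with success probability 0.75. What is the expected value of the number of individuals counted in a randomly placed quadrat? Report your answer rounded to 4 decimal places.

Component means — I: 3; II: 0.333333.
E[X] = 0.6·3 + 0.4·0.333333 = 1.93333.

1.9333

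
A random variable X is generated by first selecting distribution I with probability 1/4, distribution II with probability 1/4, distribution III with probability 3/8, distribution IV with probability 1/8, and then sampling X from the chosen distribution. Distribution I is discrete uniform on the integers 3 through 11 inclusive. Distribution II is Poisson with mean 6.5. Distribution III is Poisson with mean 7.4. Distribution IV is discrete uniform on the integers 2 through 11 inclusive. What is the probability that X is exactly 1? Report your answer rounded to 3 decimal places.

0.004

Conditional on each component, P(X = 1): I: 0; II: 0.00977235; III: 0.00452327; IV: 0.
By total probability, P(X = 1) = 0.25·0 + 0.25·0.00977235 + 0.375·0.00452327 + 0.125·0 = 0.00413932.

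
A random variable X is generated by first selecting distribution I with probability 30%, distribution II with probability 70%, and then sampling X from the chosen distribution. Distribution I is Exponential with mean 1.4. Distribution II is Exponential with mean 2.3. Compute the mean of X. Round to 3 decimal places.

2.030

Component means — I: 1.4; II: 2.3.
E[X] = 0.3·1.4 + 0.7·2.3 = 2.03.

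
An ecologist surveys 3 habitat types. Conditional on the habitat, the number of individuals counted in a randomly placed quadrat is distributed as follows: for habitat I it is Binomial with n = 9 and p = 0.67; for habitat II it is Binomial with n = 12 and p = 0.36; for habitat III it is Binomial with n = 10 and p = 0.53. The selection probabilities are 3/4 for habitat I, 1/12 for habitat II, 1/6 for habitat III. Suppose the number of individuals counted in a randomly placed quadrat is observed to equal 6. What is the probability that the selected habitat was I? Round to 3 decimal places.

0.806

Likelihoods P(X=6 | ·): I: 0.273067; II: 0.138219; III: 0.227126.
Posterior ∝ prior × likelihood. Numerator for I: 0.75·0.273067 = 0.204801.
Normalizing constant: 0.75·0.273067 + 0.0833333·0.138219 + 0.166667·0.227126 = 0.254173.
P(I | observation) = 0.204801 / 0.254173 = 0.805753.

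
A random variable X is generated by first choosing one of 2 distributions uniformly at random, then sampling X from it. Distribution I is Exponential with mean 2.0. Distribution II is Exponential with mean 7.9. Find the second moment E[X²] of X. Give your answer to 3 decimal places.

For each component E[X²] = Var + (mean)², giving I: 8; II: 124.82.
Overall E[X²] = 0.5·8 + 0.5·124.82 = 66.41.

66.410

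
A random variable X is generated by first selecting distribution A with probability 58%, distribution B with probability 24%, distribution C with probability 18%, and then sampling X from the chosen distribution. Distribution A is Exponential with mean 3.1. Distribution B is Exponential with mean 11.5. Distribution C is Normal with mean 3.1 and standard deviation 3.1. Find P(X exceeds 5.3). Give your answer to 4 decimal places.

0.2993

Conditional on each component, P(X > 5.3): A: 0.180924; B: 0.630735; C: 0.238952.
By total probability, P(X > 5.3) = 0.58·0.180924 + 0.24·0.630735 + 0.18·0.238952 = 0.299324.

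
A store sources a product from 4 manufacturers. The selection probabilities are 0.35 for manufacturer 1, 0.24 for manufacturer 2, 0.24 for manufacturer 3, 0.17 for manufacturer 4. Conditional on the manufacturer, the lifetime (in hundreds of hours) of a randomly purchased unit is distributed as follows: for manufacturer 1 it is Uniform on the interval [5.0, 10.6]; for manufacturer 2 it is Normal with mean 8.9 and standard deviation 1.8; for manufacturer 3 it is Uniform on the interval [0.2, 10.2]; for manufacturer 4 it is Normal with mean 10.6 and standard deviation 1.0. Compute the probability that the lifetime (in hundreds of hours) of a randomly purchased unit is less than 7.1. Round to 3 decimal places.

0.335

Conditional on each manufacturer, P(X < 7.1): 1: 0.375; 2: 0.158655; 3: 0.69; 4: 0.000232629.
By total probability, P(X < 7.1) = 0.35·0.375 + 0.24·0.158655 + 0.24·0.69 + 0.17·0.000232629 = 0.334967.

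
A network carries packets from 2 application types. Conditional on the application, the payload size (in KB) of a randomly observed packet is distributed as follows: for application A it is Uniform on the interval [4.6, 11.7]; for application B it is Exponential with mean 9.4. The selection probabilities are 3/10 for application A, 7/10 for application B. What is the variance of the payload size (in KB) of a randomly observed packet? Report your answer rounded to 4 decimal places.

Per component, A: μ=8.15, E[X²]=70.6233; B: μ=9.4, E[X²]=176.72.
E[X] = 0.3·8.15 + 0.7·9.4 = 9.025.
E[X²] = 0.3·70.6233 + 0.7·176.72 = 144.891.
Var(X) = E[X²] − (E[X])² = 144.891 − 81.4506 = 63.4404.

63.4404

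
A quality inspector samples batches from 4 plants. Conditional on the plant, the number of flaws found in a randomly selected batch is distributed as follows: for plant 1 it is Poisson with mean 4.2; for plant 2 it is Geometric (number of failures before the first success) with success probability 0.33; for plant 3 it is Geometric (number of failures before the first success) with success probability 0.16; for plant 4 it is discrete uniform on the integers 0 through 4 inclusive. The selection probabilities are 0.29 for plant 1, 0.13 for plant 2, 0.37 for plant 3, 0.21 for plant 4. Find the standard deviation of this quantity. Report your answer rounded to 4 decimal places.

Per component, 1: μ=4.2, E[X²]=21.84; 2: μ=2.0303, E[X²]=10.2746; 3: μ=5.25, E[X²]=60.375; 4: μ=2, E[X²]=6.
E[X] = 0.29·4.2 + 0.13·2.0303 + 0.37·5.25 + 0.21·2 = 3.84444.
E[X²] = 0.29·21.84 + 0.13·10.2746 + 0.37·60.375 + 0.21·6 = 31.268.
Var(X) = E[X²] − (E[X])² = 31.268 − 14.7797 = 16.4883.
SD(X) = √16.4883 = 4.06058.

4.0606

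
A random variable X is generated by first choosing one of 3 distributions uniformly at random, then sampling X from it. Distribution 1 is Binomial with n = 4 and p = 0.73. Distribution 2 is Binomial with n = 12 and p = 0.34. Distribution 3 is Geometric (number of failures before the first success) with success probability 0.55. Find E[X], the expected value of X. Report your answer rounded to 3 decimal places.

Component means — 1: 2.92; 2: 4.08; 3: 0.818182.
E[X] = 0.333333·2.92 + 0.333333·4.08 + 0.333333·0.818182 = 2.60606.

2.606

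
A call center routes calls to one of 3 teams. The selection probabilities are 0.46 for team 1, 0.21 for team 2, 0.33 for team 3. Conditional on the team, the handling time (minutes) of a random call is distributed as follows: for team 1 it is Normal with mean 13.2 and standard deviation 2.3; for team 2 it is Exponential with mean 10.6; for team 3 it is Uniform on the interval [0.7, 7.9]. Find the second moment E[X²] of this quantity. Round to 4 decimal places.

137.3023

For each component E[X²] = Var + (mean)², giving 1: 179.53; 2: 224.72; 3: 22.81.
Overall E[X²] = 0.46·179.53 + 0.21·224.72 + 0.33·22.81 = 137.302.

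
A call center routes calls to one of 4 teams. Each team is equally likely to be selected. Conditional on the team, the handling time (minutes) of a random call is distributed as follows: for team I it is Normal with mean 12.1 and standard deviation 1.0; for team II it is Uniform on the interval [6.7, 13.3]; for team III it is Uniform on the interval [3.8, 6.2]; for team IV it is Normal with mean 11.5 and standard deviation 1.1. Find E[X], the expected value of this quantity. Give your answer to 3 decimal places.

Component means — I: 12.1; II: 10; III: 5; IV: 11.5.
E[X] = 0.25·12.1 + 0.25·10 + 0.25·5 + 0.25·11.5 = 9.65.

9.650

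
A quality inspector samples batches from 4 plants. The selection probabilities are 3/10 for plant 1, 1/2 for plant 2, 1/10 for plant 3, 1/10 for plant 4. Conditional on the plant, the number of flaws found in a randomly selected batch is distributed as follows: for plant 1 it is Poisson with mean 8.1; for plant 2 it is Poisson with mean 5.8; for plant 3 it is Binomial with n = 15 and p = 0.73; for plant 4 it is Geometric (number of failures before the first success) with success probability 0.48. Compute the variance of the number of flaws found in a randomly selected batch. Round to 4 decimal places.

11.7775

Per component, 1: μ=8.1, E[X²]=73.71; 2: μ=5.8, E[X²]=39.44; 3: μ=10.95, E[X²]=122.859; 4: μ=1.08333, E[X²]=3.43056.
E[X] = 0.3·8.1 + 0.5·5.8 + 0.1·10.95 + 0.1·1.08333 = 6.53333.
E[X²] = 0.3·73.71 + 0.5·39.44 + 0.1·122.859 + 0.1·3.43056 = 54.462.
Var(X) = E[X²] − (E[X])² = 54.462 − 42.6844 = 11.7775.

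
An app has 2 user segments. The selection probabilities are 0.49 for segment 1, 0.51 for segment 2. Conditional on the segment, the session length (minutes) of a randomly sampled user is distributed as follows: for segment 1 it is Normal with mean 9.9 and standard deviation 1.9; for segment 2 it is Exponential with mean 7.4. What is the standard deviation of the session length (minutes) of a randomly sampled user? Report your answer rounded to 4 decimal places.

5.5909

Per component, 1: μ=9.9, E[X²]=101.62; 2: μ=7.4, E[X²]=109.52.
E[X] = 0.49·9.9 + 0.51·7.4 = 8.625.
E[X²] = 0.49·101.62 + 0.51·109.52 = 105.649.
Var(X) = E[X²] − (E[X])² = 105.649 − 74.3906 = 31.2584.
SD(X) = √31.2584 = 5.59092.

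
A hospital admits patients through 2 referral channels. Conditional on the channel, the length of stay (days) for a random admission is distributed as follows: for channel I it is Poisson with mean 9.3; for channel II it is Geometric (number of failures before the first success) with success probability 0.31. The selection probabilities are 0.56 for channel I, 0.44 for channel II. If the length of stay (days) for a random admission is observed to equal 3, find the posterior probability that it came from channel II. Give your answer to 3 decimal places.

0.867

Likelihoods P(X=3 | ·): I: 0.0122563; II: 0.101838.
Posterior ∝ prior × likelihood. Numerator for II: 0.44·0.101838 = 0.0448086.
Normalizing constant: 0.56·0.0122563 + 0.44·0.101838 = 0.0516721.
P(II | observation) = 0.0448086 / 0.0516721 = 0.867172.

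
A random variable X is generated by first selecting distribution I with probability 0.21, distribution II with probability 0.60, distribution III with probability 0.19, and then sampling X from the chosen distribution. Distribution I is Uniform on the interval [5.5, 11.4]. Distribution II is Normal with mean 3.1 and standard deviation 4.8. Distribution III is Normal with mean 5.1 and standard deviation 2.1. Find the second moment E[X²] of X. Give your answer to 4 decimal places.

40.9735

For each component E[X²] = Var + (mean)², giving I: 74.3033; II: 32.65; III: 30.42.
Overall E[X²] = 0.21·74.3033 + 0.6·32.65 + 0.19·30.42 = 40.9735.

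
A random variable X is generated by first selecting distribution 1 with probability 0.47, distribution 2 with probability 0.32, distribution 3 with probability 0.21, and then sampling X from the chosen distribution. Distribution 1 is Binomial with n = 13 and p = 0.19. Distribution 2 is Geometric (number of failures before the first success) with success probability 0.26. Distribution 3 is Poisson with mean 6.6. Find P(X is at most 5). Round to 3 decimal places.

Conditional on each component, P(X ≤ 5): 1: 0.976328; 2: 0.835794; 3: 0.354673.
By total probability, P(X ≤ 5) = 0.47·0.976328 + 0.32·0.835794 + 0.21·0.354673 = 0.800809.

0.801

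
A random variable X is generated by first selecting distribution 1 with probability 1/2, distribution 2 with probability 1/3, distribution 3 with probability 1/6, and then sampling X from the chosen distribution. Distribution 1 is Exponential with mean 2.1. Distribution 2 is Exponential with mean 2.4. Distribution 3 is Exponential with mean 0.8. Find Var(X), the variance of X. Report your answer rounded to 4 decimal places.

4.5297

Per component, 1: μ=2.1, E[X²]=8.82; 2: μ=2.4, E[X²]=11.52; 3: μ=0.8, E[X²]=1.28.
E[X] = 0.5·2.1 + 0.333333·2.4 + 0.166667·0.8 = 1.98333.
E[X²] = 0.5·8.82 + 0.333333·11.52 + 0.166667·1.28 = 8.46333.
Var(X) = E[X²] − (E[X])² = 8.46333 − 3.93361 = 4.52972.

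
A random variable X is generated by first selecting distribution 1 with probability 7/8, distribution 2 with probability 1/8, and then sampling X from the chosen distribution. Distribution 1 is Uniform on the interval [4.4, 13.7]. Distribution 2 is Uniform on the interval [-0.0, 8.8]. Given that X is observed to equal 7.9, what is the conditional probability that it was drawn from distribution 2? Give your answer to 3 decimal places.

0.131

Likelihoods f(7.9 | ·): 1: 0.107527; 2: 0.113636.
Posterior ∝ prior × likelihood. Numerator for 2: 0.125·0.113636 = 0.0142045.
Normalizing constant: 0.875·0.107527 + 0.125·0.113636 = 0.108291.
P(2 | observation) = 0.0142045 / 0.108291 = 0.131171.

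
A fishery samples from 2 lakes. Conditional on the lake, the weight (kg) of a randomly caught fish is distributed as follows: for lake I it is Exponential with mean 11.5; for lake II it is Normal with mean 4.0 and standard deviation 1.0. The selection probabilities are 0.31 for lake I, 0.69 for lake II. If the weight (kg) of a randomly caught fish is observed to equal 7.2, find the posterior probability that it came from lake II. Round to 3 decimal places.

0.102

Likelihoods f(7.2 | ·): I: 0.0464939; II: 0.00238409.
Posterior ∝ prior × likelihood. Numerator for II: 0.69·0.00238409 = 0.00164502.
Normalizing constant: 0.31·0.0464939 + 0.69·0.00238409 = 0.0160581.
P(II | observation) = 0.00164502 / 0.0160581 = 0.102442.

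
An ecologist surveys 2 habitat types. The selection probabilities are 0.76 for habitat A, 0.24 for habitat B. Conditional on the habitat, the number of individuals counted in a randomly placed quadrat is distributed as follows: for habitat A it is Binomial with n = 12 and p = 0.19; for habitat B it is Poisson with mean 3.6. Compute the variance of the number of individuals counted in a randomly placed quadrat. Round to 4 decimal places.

2.5854

Per component, A: μ=2.28, E[X²]=7.0452; B: μ=3.6, E[X²]=16.56.
E[X] = 0.76·2.28 + 0.24·3.6 = 2.5968.
E[X²] = 0.76·7.0452 + 0.24·16.56 = 9.32875.
Var(X) = E[X²] − (E[X])² = 9.32875 − 6.74337 = 2.58538.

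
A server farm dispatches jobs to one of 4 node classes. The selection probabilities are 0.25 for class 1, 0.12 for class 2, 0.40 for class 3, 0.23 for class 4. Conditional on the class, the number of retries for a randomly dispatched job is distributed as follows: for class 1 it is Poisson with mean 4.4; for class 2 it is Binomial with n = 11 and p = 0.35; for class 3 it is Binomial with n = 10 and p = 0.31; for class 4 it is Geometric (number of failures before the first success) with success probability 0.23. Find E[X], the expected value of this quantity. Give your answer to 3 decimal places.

3.572

Component means — 1: 4.4; 2: 3.85; 3: 3.1; 4: 3.34783.
E[X] = 0.25·4.4 + 0.12·3.85 + 0.4·3.1 + 0.23·3.34783 = 3.572.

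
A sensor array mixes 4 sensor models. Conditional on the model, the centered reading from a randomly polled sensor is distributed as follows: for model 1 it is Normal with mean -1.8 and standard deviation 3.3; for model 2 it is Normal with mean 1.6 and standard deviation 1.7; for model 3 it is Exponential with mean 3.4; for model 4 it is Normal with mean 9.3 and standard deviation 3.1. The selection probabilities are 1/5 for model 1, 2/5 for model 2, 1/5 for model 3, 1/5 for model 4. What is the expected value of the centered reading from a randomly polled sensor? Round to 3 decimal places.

2.820

Component means — 1: -1.8; 2: 1.6; 3: 3.4; 4: 9.3.
E[X] = 0.2·-1.8 + 0.4·1.6 + 0.2·3.4 + 0.2·9.3 = 2.82.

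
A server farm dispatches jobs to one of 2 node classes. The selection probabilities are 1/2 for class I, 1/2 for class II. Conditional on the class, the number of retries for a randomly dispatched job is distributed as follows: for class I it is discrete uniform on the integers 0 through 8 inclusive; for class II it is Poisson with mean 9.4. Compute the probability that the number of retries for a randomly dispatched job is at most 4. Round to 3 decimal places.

0.299

Conditional on each class, P(X ≤ 4): I: 0.555556; II: 0.0428778.
By total probability, P(X ≤ 4) = 0.5·0.555556 + 0.5·0.0428778 = 0.299217.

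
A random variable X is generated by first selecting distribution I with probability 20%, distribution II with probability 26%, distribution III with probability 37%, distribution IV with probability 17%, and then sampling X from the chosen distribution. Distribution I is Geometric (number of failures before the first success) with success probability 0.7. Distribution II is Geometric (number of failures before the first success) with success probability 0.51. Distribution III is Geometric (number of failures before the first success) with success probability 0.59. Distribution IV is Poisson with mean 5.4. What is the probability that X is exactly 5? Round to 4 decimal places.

0.0360

Conditional on each component, P(X = 5): I: 0.001701; II: 0.0144062; III: 0.00683552; IV: 0.172821.
By total probability, P(X = 5) = 0.2·0.001701 + 0.26·0.0144062 + 0.37·0.00683552 + 0.17·0.172821 = 0.0359946.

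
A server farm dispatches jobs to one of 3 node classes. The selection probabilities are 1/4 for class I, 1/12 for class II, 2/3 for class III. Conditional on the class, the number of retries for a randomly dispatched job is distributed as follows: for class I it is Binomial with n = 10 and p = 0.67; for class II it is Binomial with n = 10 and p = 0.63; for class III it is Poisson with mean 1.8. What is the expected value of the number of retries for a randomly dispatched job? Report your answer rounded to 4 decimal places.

3.4000

Component means — I: 6.7; II: 6.3; III: 1.8.
E[X] = 0.25·6.7 + 0.0833333·6.3 + 0.666667·1.8 = 3.4.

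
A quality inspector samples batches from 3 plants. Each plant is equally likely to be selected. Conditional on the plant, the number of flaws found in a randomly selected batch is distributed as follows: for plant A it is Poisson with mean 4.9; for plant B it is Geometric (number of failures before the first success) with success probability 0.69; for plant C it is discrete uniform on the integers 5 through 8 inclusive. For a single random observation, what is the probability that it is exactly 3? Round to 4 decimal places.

0.0555

Conditional on each plant, P(X = 3): A: 0.146014; B: 0.0205558; C: 0.
By total probability, P(X = 3) = 0.333333·0.146014 + 0.333333·0.0205558 + 0.333333·0 = 0.0555232.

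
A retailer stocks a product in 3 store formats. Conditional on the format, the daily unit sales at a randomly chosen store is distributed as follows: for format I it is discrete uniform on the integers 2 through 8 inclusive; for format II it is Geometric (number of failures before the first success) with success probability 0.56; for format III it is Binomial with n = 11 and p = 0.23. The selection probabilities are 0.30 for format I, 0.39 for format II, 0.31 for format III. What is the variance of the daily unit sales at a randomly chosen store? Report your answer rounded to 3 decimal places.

Per component, I: μ=5, E[X²]=29; II: μ=0.785714, E[X²]=2.02041; III: μ=2.53, E[X²]=8.349.
E[X] = 0.3·5 + 0.39·0.785714 + 0.31·2.53 = 2.59073.
E[X²] = 0.3·29 + 0.39·2.02041 + 0.31·8.349 = 12.0761.
Var(X) = E[X²] − (E[X])² = 12.0761 − 6.71187 = 5.36427.

5.364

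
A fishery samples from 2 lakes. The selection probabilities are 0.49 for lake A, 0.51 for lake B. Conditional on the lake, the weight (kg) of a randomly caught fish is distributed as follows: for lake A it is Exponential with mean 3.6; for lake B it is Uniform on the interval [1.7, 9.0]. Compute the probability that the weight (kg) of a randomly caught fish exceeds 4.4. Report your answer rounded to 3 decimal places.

Conditional on each lake, P(X > 4.4): A: 0.294575; B: 0.630137.
By total probability, P(X > 4.4) = 0.49·0.294575 + 0.51·0.630137 = 0.465712.

0.466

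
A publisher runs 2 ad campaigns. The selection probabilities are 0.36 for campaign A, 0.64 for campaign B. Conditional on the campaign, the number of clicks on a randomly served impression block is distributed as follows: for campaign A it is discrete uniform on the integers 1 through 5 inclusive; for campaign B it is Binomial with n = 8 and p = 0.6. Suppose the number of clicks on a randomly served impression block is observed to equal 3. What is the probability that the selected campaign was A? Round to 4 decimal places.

Likelihoods P(X=3 | ·): A: 0.2; B: 0.123863.
Posterior ∝ prior × likelihood. Numerator for A: 0.36·0.2 = 0.072.
Normalizing constant: 0.36·0.2 + 0.64·0.123863 = 0.151272.
P(A | observation) = 0.072 / 0.151272 = 0.475963.

0.4760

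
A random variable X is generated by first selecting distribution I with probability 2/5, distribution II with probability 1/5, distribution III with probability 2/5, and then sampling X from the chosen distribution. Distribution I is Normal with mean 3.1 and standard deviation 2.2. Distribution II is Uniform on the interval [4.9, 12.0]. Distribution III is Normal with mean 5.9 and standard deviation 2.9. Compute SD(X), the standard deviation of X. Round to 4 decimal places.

3.1945

Per component, I: μ=3.1, E[X²]=14.45; II: μ=8.45, E[X²]=75.6033; III: μ=5.9, E[X²]=43.22.
E[X] = 0.4·3.1 + 0.2·8.45 + 0.4·5.9 = 5.29.
E[X²] = 0.4·14.45 + 0.2·75.6033 + 0.4·43.22 = 38.1887.
Var(X) = E[X²] − (E[X])² = 38.1887 − 27.9841 = 10.2046.
SD(X) = √10.2046 = 3.19446.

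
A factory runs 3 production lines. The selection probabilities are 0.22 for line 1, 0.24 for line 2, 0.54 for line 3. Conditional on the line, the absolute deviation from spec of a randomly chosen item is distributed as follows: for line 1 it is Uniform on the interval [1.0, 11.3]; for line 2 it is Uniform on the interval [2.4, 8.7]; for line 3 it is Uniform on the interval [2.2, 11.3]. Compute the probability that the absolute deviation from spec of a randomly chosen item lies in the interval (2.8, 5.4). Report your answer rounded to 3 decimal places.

0.309

Conditional on each line, P(2.8 < X < 5.4): 1: 0.252427; 2: 0.412698; 3: 0.285714.
By total probability, P(2.8 < X < 5.4) = 0.22·0.252427 + 0.24·0.412698 + 0.54·0.285714 = 0.308867.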